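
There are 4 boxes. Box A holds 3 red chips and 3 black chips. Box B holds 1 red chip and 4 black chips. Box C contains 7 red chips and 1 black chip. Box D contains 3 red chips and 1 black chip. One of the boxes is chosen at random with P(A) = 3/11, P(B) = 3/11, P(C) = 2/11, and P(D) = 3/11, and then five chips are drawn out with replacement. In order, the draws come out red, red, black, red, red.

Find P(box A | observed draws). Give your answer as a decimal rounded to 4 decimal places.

Compute the likelihood of the observed sequence for each case: P(data | box A) = (3/6)(3/6)(3/6)(3/6)(3/6) = 0.03125; P(data | box B) = (1/5)(1/5)(4/5)(1/5)(1/5) = 0.00128; P(data | box C) = (7/8)(7/8)(1/8)(7/8)(7/8) = 0.073273; P(data | box D) = (3/4)(3/4)(1/4)(3/4)(3/4) = 0.079102.
Multiplying each by its prior: 3/11 · 0.03125 = 0.0085227, 3/11 · 0.00128 = 0.00034909, 2/11 · 0.073273 = 0.013322, 3/11 · 0.079102 = 0.021573; with total 0.043767.
By Bayes' rule, P(box A | data) = (0.0085227) / (0.043767) = 0.19473.

0.1947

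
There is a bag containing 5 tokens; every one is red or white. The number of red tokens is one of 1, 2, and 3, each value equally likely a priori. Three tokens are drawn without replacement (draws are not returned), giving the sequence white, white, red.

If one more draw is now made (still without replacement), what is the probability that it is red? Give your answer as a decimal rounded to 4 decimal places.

0.4000

For each hypothesis, P(data | H) works out to: P(data | r = 1) = (4/5)(3/4)(1/3) = 1/5; P(data | r = 2) = (3/5)(2/4)(2/3) = 1/5; P(data | r = 3) = (2/5)(1/4)(3/3) = 1/10.
The prior-weighted likelihoods are 1/3 · 1/5 = 1/15, 1/3 · 1/5 = 1/15, 1/3 · 1/10 = 1/30; with total 1/6.
The posterior is then P(r = 1 | data) = 2/5, P(r = 2 | data) = 2/5, P(r = 3 | data) = 1/5.
So P(red next | data) = Σ P(red next | H) P(H | data) = (0)(2/5) + (1/2)(2/5) + (1)(1/5) = 2/5.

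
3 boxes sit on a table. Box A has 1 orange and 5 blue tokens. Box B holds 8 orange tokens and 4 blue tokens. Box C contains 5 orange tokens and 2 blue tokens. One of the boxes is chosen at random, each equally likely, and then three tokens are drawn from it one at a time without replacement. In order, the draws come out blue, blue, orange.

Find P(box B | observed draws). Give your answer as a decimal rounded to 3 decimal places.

Under each hypothesis, the probability of the observed sequence is: P(data | box A) = (5/6)(4/5)(1/4) = 0.16667; P(data | box B) = (4/12)(3/11)(8/10) = 0.072727; P(data | box C) = (2/7)(1/6)(5/5) = 0.047619.
Multiplying each by its prior: 1/3 · 0.16667 = 0.055556, 1/3 · 0.072727 = 0.024242, 1/3 · 0.047619 = 0.015873; summing to 0.095671.
By Bayes' rule, P(box B | data) = (0.024242) / (0.095671) = 0.25339.

0.253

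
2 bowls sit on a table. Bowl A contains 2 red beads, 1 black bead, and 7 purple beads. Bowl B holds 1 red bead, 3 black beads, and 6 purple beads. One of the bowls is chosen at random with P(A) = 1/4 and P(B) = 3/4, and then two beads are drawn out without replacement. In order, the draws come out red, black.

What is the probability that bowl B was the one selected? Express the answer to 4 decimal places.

0.8182

Compute the likelihood of the observed sequence for each case: P(data | bowl A) = (2/10)(1/9) = 1/45; P(data | bowl B) = (1/10)(3/9) = 1/30.
The prior-weighted likelihoods are 1/4 · 1/45 = 1/180, 3/4 · 1/30 = 1/40; summing to 11/360.
So P(bowl B | data) = (1/40) / (11/360) = 9/11.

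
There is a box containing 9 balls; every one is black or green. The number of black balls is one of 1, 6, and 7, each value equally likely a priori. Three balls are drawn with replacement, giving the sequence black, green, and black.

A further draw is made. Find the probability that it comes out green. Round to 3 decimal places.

For each hypothesis, P(data | H) works out to: P(data | r = 1) = (1/9)(8/9)(1/9) = 0.010974; P(data | r = 6) = (6/9)(3/9)(6/9) = 0.14815; P(data | r = 7) = (7/9)(2/9)(7/9) = 0.13443.
Weighting by the prior gives 1/3 · 0.010974 = 0.003658, 1/3 · 0.14815 = 0.049383, 1/3 · 0.13443 = 0.04481; with total 0.097851.
The posterior is then P(r = 1 | data) = 0.037383, P(r = 6 | data) = 0.50467, P(r = 7 | data) = 0.45794.
So P(green next | data) = Σ P(green next | H) P(H | data) = (8/9)(0.037383) + (1/3)(0.50467) + (2/9)(0.45794) = 0.30322.

0.303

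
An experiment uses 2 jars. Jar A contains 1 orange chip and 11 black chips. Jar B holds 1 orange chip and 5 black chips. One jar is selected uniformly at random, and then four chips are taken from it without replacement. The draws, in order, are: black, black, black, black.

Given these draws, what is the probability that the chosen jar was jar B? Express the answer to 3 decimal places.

0.333

For each hypothesis, P(data | H) works out to: P(data | jar A) = (11/12)(10/11)(9/10)(8/9) = 2/3; P(data | jar B) = (5/6)(4/5)(3/4)(2/3) = 1/3.
The prior-weighted likelihoods are 1/2 · 2/3 = 1/3, 1/2 · 1/3 = 1/6; these sum to 1/2.
Therefore the posterior P(jar B | data) = (1/6) / (1/2) = 1/3.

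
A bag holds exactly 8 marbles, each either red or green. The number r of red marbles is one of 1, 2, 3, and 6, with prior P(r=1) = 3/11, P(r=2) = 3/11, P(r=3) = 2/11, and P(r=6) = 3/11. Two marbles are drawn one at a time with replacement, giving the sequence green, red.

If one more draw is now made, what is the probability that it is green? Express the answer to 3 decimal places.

0.595

Compute the likelihood of the observed sequence for each case: P(data | r = 1) = (7/8)(1/8) = 7/64; P(data | r = 2) = (6/8)(2/8) = 3/16; P(data | r = 3) = (5/8)(3/8) = 15/64; P(data | r = 6) = (2/8)(6/8) = 3/16.
Weighting by the prior gives 3/11 · 7/64 = 21/704, 3/11 · 3/16 = 9/176, 2/11 · 15/64 = 15/352, 3/11 · 3/16 = 9/176; these sum to 123/704.
The posterior is then P(r = 1 | data) = 7/41, P(r = 2 | data) = 12/41, P(r = 3 | data) = 10/41, P(r = 6 | data) = 12/41.
So P(green next | data) = Σ P(green next | H) P(H | data) = (7/8)(7/41) + (3/4)(12/41) + (5/8)(10/41) + (1/4)(12/41) = 195/328.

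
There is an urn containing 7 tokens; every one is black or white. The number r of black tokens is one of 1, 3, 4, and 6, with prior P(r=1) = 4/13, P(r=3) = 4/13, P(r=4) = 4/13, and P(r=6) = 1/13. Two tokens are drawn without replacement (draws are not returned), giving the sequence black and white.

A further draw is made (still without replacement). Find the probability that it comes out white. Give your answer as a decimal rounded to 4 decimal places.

The likelihood of the observed sequence under each hypothesis: P(data | r = 1) = (1/7)(6/6) = 1/7; P(data | r = 3) = (3/7)(4/6) = 2/7; P(data | r = 4) = (4/7)(3/6) = 2/7; P(data | r = 6) = (6/7)(1/6) = 1/7.
Multiplying each by its prior: 4/13 · 1/7 = 4/91, 4/13 · 2/7 = 8/91, 4/13 · 2/7 = 8/91, 1/13 · 1/7 = 1/91; summing to 3/13.
Dividing through by the total gives posterior P(r = 1 | data) = 4/21, P(r = 3 | data) = 8/21, P(r = 4 | data) = 8/21, P(r = 6 | data) = 1/21.
Averaging over the posterior, P(white next | data) = (1)(4/21) + (3/5)(8/21) + (2/5)(8/21) + (0)(1/21) = 4/7.

0.5714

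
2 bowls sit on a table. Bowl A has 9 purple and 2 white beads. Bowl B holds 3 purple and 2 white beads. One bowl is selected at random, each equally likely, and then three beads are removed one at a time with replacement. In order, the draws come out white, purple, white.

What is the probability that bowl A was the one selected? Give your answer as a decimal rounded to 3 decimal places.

Compute the likelihood of the observed sequence for each case: P(data | bowl A) = (2/11)(9/11)(2/11) = 0.027047; P(data | bowl B) = (2/5)(3/5)(2/5) = 0.096.
Multiplying each by its prior: 1/2 · 0.027047 = 0.013524, 1/2 · 0.096 = 0.048; these sum to 0.061524.
Therefore the posterior P(bowl A | data) = (0.013524) / (0.061524) = 0.21981.

0.220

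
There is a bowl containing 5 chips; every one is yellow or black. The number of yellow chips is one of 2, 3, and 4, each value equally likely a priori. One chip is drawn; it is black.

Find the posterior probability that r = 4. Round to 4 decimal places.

0.1667

Under each hypothesis, the probability of this draw is: P(data | r = 2) = (3/5) = 3/5; P(data | r = 3) = (2/5) = 2/5; P(data | r = 4) = (1/5) = 1/5.
The prior-weighted likelihoods are 1/3 · 3/5 = 1/5, 1/3 · 2/5 = 2/15, 1/3 · 1/5 = 1/15; these sum to 2/5.
By Bayes' rule, P(r = 4 | data) = (1/15) / (2/5) = 1/6.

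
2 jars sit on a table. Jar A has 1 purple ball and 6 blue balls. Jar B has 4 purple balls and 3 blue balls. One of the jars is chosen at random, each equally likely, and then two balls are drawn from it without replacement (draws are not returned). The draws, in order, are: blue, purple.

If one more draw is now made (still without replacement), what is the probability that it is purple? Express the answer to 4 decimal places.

Under each hypothesis, the probability of the observed sequence is: P(data | jar A) = (6/7)(1/6) = 1/7; P(data | jar B) = (3/7)(4/6) = 2/7.
Multiplying each by its prior: 1/2 · 1/7 = 1/14, 1/2 · 2/7 = 1/7; summing to 3/14.
The posterior is then P(jar A | data) = 1/3, P(jar B | data) = 2/3.
The predictive probability is P(purple next | data) = (0)(1/3) + (3/5)(2/3) = 2/5.

0.4000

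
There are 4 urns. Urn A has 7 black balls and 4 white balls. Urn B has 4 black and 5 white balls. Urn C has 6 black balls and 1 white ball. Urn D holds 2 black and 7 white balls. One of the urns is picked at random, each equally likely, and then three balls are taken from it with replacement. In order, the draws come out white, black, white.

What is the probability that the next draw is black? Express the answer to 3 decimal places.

0.427

For each hypothesis, P(data | H) works out to: P(data | urn A) = (4/11)(7/11)(4/11) = 0.084147; P(data | urn B) = (5/9)(4/9)(5/9) = 0.13717; P(data | urn C) = (1/7)(6/7)(1/7) = 0.017493; P(data | urn D) = (7/9)(2/9)(7/9) = 0.13443.
Multiplying each by its prior: 1/4 · 0.084147 = 0.021037, 1/4 · 0.13717 = 0.034294, 1/4 · 0.017493 = 0.0043732, 1/4 · 0.13443 = 0.033608; these sum to 0.093311.
The posterior is then P(urn A | data) = 0.22545, P(urn B | data) = 0.36752, P(urn C | data) = 0.046867, P(urn D | data) = 0.36017.
So P(black next | data) = Σ P(black next | H) P(H | data) = (7/11)(0.22545) + (4/9)(0.36752) + (6/7)(0.046867) + (2/9)(0.36017) = 0.42702.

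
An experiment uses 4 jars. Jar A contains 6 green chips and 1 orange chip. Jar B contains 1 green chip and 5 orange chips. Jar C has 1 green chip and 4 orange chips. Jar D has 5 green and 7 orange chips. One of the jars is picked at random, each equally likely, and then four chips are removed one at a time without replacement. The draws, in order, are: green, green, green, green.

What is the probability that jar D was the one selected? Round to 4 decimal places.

The likelihood of the observed sequence under each hypothesis: P(data | jar A) = (6/7)(5/6)(4/5)(3/4) = 3/7; P(data | jar B) = (1/6)(0/5) = 0; P(data | jar C) = (1/5)(0/4) = 0; P(data | jar D) = (5/12)(4/11)(3/10)(2/9) = 1/99.
Multiplying each by its prior: 1/4 · 3/7 = 3/28, 1/4 · 0 = 0, 1/4 · 0 = 0, 1/4 · 1/99 = 1/396; with total 76/693.
Hence P(jar D | data) = (1/396) / (76/693) = 7/304.

0.0230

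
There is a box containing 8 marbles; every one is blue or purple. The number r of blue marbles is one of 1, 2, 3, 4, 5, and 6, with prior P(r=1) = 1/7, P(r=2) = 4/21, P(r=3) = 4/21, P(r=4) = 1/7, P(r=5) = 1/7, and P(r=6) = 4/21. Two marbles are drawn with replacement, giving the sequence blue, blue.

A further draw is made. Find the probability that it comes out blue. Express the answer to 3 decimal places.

0.611

The likelihood of the observed sequence under each hypothesis: P(data | r = 1) = (1/8)(1/8) = 1/64; P(data | r = 2) = (2/8)(2/8) = 1/16; P(data | r = 3) = (3/8)(3/8) = 9/64; P(data | r = 4) = (4/8)(4/8) = 1/4; P(data | r = 5) = (5/8)(5/8) = 25/64; P(data | r = 6) = (6/8)(6/8) = 9/16.
The prior-weighted likelihoods are 1/7 · 1/64 = 1/448, 4/21 · 1/16 = 1/84, 4/21 · 9/64 = 3/112, 1/7 · 1/4 = 1/28, 1/7 · 25/64 = 25/448, 4/21 · 9/16 = 3/28; with total 23/96.
Dividing through by the total gives posterior P(r = 1 | data) = 0.0093168, P(r = 2 | data) = 0.049689, P(r = 3 | data) = 0.1118, P(r = 4 | data) = 0.14907, P(r = 5 | data) = 0.23292, P(r = 6 | data) = 0.4472.
So P(blue next | data) = Σ P(blue next | H) P(H | data) = (1/8)(0.0093168) + (1/4)(0.049689) + (3/8)(0.1118) + (1/2)(0.14907) + (5/8)(0.23292) + (3/4)(0.4472) = 0.61102.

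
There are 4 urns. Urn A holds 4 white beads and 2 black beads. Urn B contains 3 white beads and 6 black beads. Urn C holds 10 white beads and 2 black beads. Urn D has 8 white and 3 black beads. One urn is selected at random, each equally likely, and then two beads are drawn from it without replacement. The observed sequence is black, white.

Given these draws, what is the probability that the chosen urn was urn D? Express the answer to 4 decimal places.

0.2462

The likelihood of the observed sequence under each hypothesis: P(data | urn A) = (2/6)(4/5) = 4/15; P(data | urn B) = (6/9)(3/8) = 1/4; P(data | urn C) = (2/12)(10/11) = 5/33; P(data | urn D) = (3/11)(8/10) = 12/55.
Multiplying each by its prior: 1/4 · 4/15 = 1/15, 1/4 · 1/4 = 1/16, 1/4 · 5/33 = 5/132, 1/4 · 12/55 = 3/55; these sum to 39/176.
By Bayes' rule, P(urn D | data) = (3/55) / (39/176) = 16/65.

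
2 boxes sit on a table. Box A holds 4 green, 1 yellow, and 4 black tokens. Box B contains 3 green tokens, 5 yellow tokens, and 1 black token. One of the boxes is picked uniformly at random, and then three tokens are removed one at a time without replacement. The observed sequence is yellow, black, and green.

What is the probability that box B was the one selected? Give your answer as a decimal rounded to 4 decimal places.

0.4839

Compute the likelihood of the observed sequence for each case: P(data | box A) = (1/9)(4/8)(4/7) = 0.031746; P(data | box B) = (5/9)(1/8)(3/7) = 0.029762.
The prior-weighted likelihoods are 1/2 · 0.031746 = 0.015873, 1/2 · 0.029762 = 0.014881; summing to 0.030754.
Therefore the posterior P(box B | data) = (0.014881) / (0.030754) = 0.48387.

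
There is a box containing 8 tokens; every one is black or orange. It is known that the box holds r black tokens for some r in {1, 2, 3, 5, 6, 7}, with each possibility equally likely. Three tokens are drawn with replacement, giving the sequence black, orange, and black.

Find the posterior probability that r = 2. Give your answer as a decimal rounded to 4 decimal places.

0.0882

For each hypothesis, P(data | H) works out to: P(data | r = 1) = (1/8)(7/8)(1/8) = 0.013672; P(data | r = 2) = (2/8)(6/8)(2/8) = 0.046875; P(data | r = 3) = (3/8)(5/8)(3/8) = 0.087891; P(data | r = 5) = (5/8)(3/8)(5/8) = 0.14648; P(data | r = 6) = (6/8)(2/8)(6/8) = 0.14062; P(data | r = 7) = (7/8)(1/8)(7/8) = 0.095703.
Weighting by the prior gives 1/6 · 0.013672 = 0.0022786, 1/6 · 0.046875 = 0.0078125, 1/6 · 0.087891 = 0.014648, 1/6 · 0.14648 = 0.024414, 1/6 · 0.14062 = 0.023438, 1/6 · 0.095703 = 0.015951; these sum to 0.088542.
By Bayes' rule, P(r = 2 | data) = (0.0078125) / (0.088542) = 0.088235.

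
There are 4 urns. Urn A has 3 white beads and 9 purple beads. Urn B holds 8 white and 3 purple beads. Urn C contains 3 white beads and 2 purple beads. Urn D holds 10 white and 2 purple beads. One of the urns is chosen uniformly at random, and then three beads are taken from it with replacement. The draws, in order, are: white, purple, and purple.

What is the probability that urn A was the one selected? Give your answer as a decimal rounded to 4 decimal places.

0.4480

The likelihood of the observed sequence under each hypothesis: P(data | urn A) = (3/12)(9/12)(9/12) = 0.14062; P(data | urn B) = (8/11)(3/11)(3/11) = 0.054095; P(data | urn C) = (3/5)(2/5)(2/5) = 0.096; P(data | urn D) = (10/12)(2/12)(2/12) = 0.023148.
Weighting by the prior gives 1/4 · 0.14062 = 0.035156, 1/4 · 0.054095 = 0.013524, 1/4 · 0.096 = 0.024, 1/4 · 0.023148 = 0.005787; with total 0.078467.
So P(urn A | data) = (0.035156) / (0.078467) = 0.44804.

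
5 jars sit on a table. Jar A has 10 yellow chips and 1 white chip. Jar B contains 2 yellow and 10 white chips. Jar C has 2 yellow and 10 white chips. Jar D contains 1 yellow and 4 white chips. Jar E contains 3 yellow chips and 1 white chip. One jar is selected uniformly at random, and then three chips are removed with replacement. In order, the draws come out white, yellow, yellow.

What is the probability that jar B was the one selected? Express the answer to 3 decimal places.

0.079

Under each hypothesis, the probability of the observed sequence is: P(data | jar A) = (1/11)(10/11)(10/11) = 0.075131; P(data | jar B) = (10/12)(2/12)(2/12) = 0.023148; P(data | jar C) = (10/12)(2/12)(2/12) = 0.023148; P(data | jar D) = (4/5)(1/5)(1/5) = 0.032; P(data | jar E) = (1/4)(3/4)(3/4) = 0.14062.
The prior-weighted likelihoods are 1/5 · 0.075131 = 0.015026, 1/5 · 0.023148 = 0.0046296, 1/5 · 0.023148 = 0.0046296, 1/5 · 0.032 = 0.0064, 1/5 · 0.14062 = 0.028125; these sum to 0.058811.
So P(jar B | data) = (0.0046296) / (0.058811) = 0.078721.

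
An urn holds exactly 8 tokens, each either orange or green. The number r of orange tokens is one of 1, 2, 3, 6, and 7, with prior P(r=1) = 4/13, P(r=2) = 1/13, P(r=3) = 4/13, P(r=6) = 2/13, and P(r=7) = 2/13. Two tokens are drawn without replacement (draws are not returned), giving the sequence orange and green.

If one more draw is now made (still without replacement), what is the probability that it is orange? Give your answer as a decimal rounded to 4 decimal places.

Compute the likelihood of the observed sequence for each case: P(data | r = 1) = (1/8)(7/7) = 1/8; P(data | r = 2) = (2/8)(6/7) = 3/14; P(data | r = 3) = (3/8)(5/7) = 15/56; P(data | r = 6) = (6/8)(2/7) = 3/14; P(data | r = 7) = (7/8)(1/7) = 1/8.
Weighting by the prior gives 4/13 · 1/8 = 1/26, 1/13 · 3/14 = 3/182, 4/13 · 15/56 = 15/182, 2/13 · 3/14 = 3/91, 2/13 · 1/8 = 1/52; these sum to 69/364.
Dividing through by the total gives posterior P(r = 1 | data) = 14/69, P(r = 2 | data) = 2/23, P(r = 3 | data) = 10/23, P(r = 6 | data) = 4/23, P(r = 7 | data) = 7/69.
So P(orange next | data) = Σ P(orange next | H) P(H | data) = (0)(14/69) + (1/6)(2/23) + (1/3)(10/23) + (5/6)(4/23) + (1)(7/69) = 28/69.

0.4058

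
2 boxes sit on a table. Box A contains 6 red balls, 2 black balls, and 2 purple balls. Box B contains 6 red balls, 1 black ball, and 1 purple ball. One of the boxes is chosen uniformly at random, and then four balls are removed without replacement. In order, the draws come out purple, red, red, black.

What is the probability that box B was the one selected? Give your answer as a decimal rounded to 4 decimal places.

For each hypothesis, P(data | H) works out to: P(data | box A) = (2/10)(6/9)(5/8)(2/7) = 1/42; P(data | box B) = (1/8)(6/7)(5/6)(1/5) = 1/56.
The prior-weighted likelihoods are 1/2 · 1/42 = 1/84, 1/2 · 1/56 = 1/112; with total 1/48.
Hence P(box B | data) = (1/112) / (1/48) = 3/7.

0.4286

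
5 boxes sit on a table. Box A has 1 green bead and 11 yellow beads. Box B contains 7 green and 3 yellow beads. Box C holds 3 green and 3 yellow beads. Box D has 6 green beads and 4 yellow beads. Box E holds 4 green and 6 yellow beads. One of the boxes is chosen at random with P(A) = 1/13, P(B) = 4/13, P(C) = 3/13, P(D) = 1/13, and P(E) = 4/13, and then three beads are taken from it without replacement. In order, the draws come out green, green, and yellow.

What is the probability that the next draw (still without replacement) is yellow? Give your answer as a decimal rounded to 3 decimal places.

The likelihood of the observed sequence under each hypothesis: P(data | box A) = (1/12)(0/11) = 0; P(data | box B) = (7/10)(6/9)(3/8) = 7/40; P(data | box C) = (3/6)(2/5)(3/4) = 3/20; P(data | box D) = (6/10)(5/9)(4/8) = 1/6; P(data | box E) = (4/10)(3/9)(6/8) = 1/10.
Multiplying each by its prior: 1/13 · 0 = 0, 4/13 · 7/40 = 7/130, 3/13 · 3/20 = 9/260, 1/13 · 1/6 = 1/78, 4/13 · 1/10 = 2/65; with total 103/780.
Dividing through by the total gives posterior P(box A | data) = 0, P(box B | data) = 42/103, P(box C | data) = 27/103, P(box D | data) = 10/103, P(box E | data) = 24/103.
Averaging over the posterior, P(yellow next | data) = (2/7)(42/103) + (2/3)(27/103) + (3/7)(10/103) + (5/7)(24/103) = 360/721.

0.499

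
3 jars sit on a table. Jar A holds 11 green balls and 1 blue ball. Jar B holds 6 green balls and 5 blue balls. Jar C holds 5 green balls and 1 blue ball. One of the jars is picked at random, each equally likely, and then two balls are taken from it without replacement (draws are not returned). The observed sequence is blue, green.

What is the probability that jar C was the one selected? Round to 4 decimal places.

For each hypothesis, P(data | H) works out to: P(data | jar A) = (1/12)(11/11) = 1/12; P(data | jar B) = (5/11)(6/10) = 3/11; P(data | jar C) = (1/6)(5/5) = 1/6.
Multiplying each by its prior: 1/3 · 1/12 = 1/36, 1/3 · 3/11 = 1/11, 1/3 · 1/6 = 1/18; summing to 23/132.
So P(jar C | data) = (1/18) / (23/132) = 22/69.

0.3188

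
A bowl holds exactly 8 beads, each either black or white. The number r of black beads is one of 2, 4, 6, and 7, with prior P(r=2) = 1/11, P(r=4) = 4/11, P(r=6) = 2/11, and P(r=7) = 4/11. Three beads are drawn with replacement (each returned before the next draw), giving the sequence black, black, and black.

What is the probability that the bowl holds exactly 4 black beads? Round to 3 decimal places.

Compute the likelihood of the observed sequence for each case: P(data | r = 2) = (2/8)(2/8)(2/8) = 0.015625; P(data | r = 4) = (4/8)(4/8)(4/8) = 0.125; P(data | r = 6) = (6/8)(6/8)(6/8) = 0.42188; P(data | r = 7) = (7/8)(7/8)(7/8) = 0.66992.
Multiplying each by its prior: 1/11 · 0.015625 = 0.0014205, 4/11 · 0.125 = 0.045455, 2/11 · 0.42188 = 0.076705, 4/11 · 0.66992 = 0.24361; summing to 0.36719.
Therefore the posterior P(r = 4 | data) = (0.045455) / (0.36719) = 0.12379.

0.124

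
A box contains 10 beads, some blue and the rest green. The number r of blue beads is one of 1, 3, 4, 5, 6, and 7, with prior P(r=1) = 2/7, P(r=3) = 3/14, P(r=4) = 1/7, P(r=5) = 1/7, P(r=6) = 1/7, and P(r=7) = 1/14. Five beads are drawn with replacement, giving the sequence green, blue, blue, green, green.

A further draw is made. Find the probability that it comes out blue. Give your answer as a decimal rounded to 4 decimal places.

0.4046

Under each hypothesis, the probability of the observed sequence is: P(data | r = 1) = (9/10)(1/10)(1/10)(9/10)(9/10) = 0.00729; P(data | r = 3) = (7/10)(3/10)(3/10)(7/10)(7/10) = 0.03087; P(data | r = 4) = (6/10)(4/10)(4/10)(6/10)(6/10) = 0.03456; P(data | r = 5) = (5/10)(5/10)(5/10)(5/10)(5/10) = 0.03125; P(data | r = 6) = (4/10)(6/10)(6/10)(4/10)(4/10) = 0.02304; P(data | r = 7) = (3/10)(7/10)(7/10)(3/10)(3/10) = 0.01323.
Weighting by the prior gives 2/7 · 0.00729 = 0.0020829, 3/14 · 0.03087 = 0.006615, 1/7 · 0.03456 = 0.0049371, 1/7 · 0.03125 = 0.0044643, 1/7 · 0.02304 = 0.0032914, 1/14 · 0.01323 = 0.000945; these sum to 0.022336.
The posterior is then P(r = 1 | data) = 0.093252, P(r = 3 | data) = 0.29616, P(r = 4 | data) = 0.22104, P(r = 5 | data) = 0.19987, P(r = 6 | data) = 0.14736, P(r = 7 | data) = 0.042309.
So P(blue next | data) = Σ P(blue next | H) P(H | data) = (1/10)(0.093252) + (3/10)(0.29616) + (2/5)(0.22104) + (1/2)(0.19987) + (3/5)(0.14736) + (7/10)(0.042309) = 0.40456.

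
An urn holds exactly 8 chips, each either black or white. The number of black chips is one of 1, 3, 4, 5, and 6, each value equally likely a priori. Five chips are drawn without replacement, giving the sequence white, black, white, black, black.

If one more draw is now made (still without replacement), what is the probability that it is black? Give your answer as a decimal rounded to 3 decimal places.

0.571

Compute the likelihood of the observed sequence for each case: P(data | r = 1) = (7/8)(1/7)(6/6)(0/5) = 0; P(data | r = 3) = (5/8)(3/7)(4/6)(2/5)(1/4) = 1/56; P(data | r = 4) = (4/8)(4/7)(3/6)(3/5)(2/4) = 3/70; P(data | r = 5) = (3/8)(5/7)(2/6)(4/5)(3/4) = 3/56; P(data | r = 6) = (2/8)(6/7)(1/6)(5/5)(4/4) = 1/28.
Weighting by the prior gives 1/5 · 0 = 0, 1/5 · 1/56 = 1/280, 1/5 · 3/70 = 3/350, 1/5 · 3/56 = 3/280, 1/5 · 1/28 = 1/140; summing to 3/100.
The posterior is then P(r = 1 | data) = 0, P(r = 3 | data) = 5/42, P(r = 4 | data) = 2/7, P(r = 5 | data) = 5/14, P(r = 6 | data) = 5/21.
So P(black next | data) = Σ P(black next | H) P(H | data) = (0)(5/42) + (1/3)(2/7) + (2/3)(5/14) + (1)(5/21) = 4/7.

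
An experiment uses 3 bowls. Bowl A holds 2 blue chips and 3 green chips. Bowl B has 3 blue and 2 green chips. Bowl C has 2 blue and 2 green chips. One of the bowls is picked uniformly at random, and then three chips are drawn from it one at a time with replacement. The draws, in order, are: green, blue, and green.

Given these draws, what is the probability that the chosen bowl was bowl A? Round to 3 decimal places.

0.395

For each hypothesis, P(data | H) works out to: P(data | bowl A) = (3/5)(2/5)(3/5) = 18/125; P(data | bowl B) = (2/5)(3/5)(2/5) = 12/125; P(data | bowl C) = (2/4)(2/4)(2/4) = 1/8.
The prior-weighted likelihoods are 1/3 · 18/125 = 6/125, 1/3 · 12/125 = 4/125, 1/3 · 1/8 = 1/24; these sum to 73/600.
Therefore the posterior P(bowl A | data) = (6/125) / (73/600) = 144/365.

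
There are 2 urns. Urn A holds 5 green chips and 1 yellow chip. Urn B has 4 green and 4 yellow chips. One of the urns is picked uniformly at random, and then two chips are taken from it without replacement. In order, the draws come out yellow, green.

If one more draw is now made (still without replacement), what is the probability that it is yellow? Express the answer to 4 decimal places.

For each hypothesis, P(data | H) works out to: P(data | urn A) = (1/6)(5/5) = 1/6; P(data | urn B) = (4/8)(4/7) = 2/7.
Multiplying each by its prior: 1/2 · 1/6 = 1/12, 1/2 · 2/7 = 1/7; these sum to 19/84.
Normalising, the posterior is P(urn A | data) = 7/19, P(urn B | data) = 12/19.
Averaging over the posterior, P(yellow next | data) = (0)(7/19) + (1/2)(12/19) = 6/19.

0.3158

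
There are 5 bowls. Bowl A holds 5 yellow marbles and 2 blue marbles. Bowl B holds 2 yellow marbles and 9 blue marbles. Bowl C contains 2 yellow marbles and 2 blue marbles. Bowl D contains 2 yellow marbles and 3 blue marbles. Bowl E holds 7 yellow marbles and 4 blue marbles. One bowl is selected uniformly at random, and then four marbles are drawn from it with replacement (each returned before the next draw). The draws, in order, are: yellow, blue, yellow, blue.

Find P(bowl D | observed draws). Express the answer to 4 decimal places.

The likelihood of the observed sequence under each hypothesis: P(data | bowl A) = (5/7)(2/7)(5/7)(2/7) = 0.041649; P(data | bowl B) = (2/11)(9/11)(2/11)(9/11) = 0.02213; P(data | bowl C) = (2/4)(2/4)(2/4)(2/4) = 0.0625; P(data | bowl D) = (2/5)(3/5)(2/5)(3/5) = 0.0576; P(data | bowl E) = (7/11)(4/11)(7/11)(4/11) = 0.053548.
Weighting by the prior gives 1/5 · 0.041649 = 0.0083299, 1/5 · 0.02213 = 0.0044259, 1/5 · 0.0625 = 0.0125, 1/5 · 0.0576 = 0.01152, 1/5 · 0.053548 = 0.01071; with total 0.047485.
Hence P(bowl D | data) = (0.01152) / (0.047485) = 0.2426.

0.2426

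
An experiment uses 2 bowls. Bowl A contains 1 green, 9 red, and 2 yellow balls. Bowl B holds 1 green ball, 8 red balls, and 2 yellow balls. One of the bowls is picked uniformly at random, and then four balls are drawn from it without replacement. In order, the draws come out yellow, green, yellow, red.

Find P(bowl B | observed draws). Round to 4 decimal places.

0.5714

For each hypothesis, P(data | H) works out to: P(data | bowl A) = (2/12)(1/11)(1/10)(9/9) = 0.0015152; P(data | bowl B) = (2/11)(1/10)(1/9)(8/8) = 0.0020202.
The prior-weighted likelihoods are 1/2 · 0.0015152 = 0.00075758, 1/2 · 0.0020202 = 0.0010101; with total 0.0017677.
Hence P(bowl B | data) = (0.0010101) / (0.0017677) = 0.57143.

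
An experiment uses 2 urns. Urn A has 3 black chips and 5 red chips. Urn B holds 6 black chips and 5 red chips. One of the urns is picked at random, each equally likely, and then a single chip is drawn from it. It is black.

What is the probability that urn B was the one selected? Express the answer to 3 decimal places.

0.593

For each hypothesis, P(data | H) works out to: P(data | urn A) = (3/8) = 3/8; P(data | urn B) = (6/11) = 6/11.
The prior-weighted likelihoods are 1/2 · 3/8 = 3/16, 1/2 · 6/11 = 3/11; summing to 81/176.
So P(urn B | data) = (3/11) / (81/176) = 16/27.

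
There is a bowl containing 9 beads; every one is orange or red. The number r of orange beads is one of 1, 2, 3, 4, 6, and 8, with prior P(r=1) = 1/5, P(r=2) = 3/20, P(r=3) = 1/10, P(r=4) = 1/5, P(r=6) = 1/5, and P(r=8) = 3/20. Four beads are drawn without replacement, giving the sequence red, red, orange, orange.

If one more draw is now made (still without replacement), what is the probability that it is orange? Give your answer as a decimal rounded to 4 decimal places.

0.4503

Compute the likelihood of the observed sequence for each case: P(data | r = 1) = (8/9)(7/8)(1/7)(0/6) = 0; P(data | r = 2) = (7/9)(6/8)(2/7)(1/6) = 0.027778; P(data | r = 3) = (6/9)(5/8)(3/7)(2/6) = 0.059524; P(data | r = 4) = (5/9)(4/8)(4/7)(3/6) = 0.079365; P(data | r = 6) = (3/9)(2/8)(6/7)(5/6) = 0.059524; P(data | r = 8) = (1/9)(0/8) = 0.
Weighting by the prior gives 1/5 · 0 = 0, 3/20 · 0.027778 = 0.0041667, 1/10 · 0.059524 = 0.0059524, 1/5 · 0.079365 = 0.015873, 1/5 · 0.059524 = 0.011905, 3/20 · 0 = 0; summing to 0.037897.
Dividing through by the total gives posterior P(r = 1 | data) = 0, P(r = 2 | data) = 0.10995, P(r = 3 | data) = 0.15707, P(r = 4 | data) = 0.41885, P(r = 6 | data) = 0.31414, P(r = 8 | data) = 0.
Averaging over the posterior, P(orange next | data) = (0)(0.10995) + (1/5)(0.15707) + (2/5)(0.41885) + (4/5)(0.31414) = 0.45026.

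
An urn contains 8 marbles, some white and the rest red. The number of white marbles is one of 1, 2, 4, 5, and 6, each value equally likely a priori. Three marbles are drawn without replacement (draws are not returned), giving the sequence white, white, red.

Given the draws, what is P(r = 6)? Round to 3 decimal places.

Compute the likelihood of the observed sequence for each case: P(data | r = 1) = (1/8)(0/7) = 0; P(data | r = 2) = (2/8)(1/7)(6/6) = 1/28; P(data | r = 4) = (4/8)(3/7)(4/6) = 1/7; P(data | r = 5) = (5/8)(4/7)(3/6) = 5/28; P(data | r = 6) = (6/8)(5/7)(2/6) = 5/28.
Weighting by the prior gives 1/5 · 0 = 0, 1/5 · 1/28 = 1/140, 1/5 · 1/7 = 1/35, 1/5 · 5/28 = 1/28, 1/5 · 5/28 = 1/28; summing to 3/28.
Hence P(r = 6 | data) = (1/28) / (3/28) = 1/3.

0.333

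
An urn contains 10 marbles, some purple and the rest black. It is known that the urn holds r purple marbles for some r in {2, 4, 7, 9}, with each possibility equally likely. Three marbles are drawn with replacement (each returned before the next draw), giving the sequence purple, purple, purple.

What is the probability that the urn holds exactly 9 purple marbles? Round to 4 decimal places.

Compute the likelihood of the observed sequence for each case: P(data | r = 2) = (2/10)(2/10)(2/10) = 0.008; P(data | r = 4) = (4/10)(4/10)(4/10) = 0.064; P(data | r = 7) = (7/10)(7/10)(7/10) = 0.343; P(data | r = 9) = (9/10)(9/10)(9/10) = 0.729.
Multiplying each by its prior: 1/4 · 0.008 = 0.002, 1/4 · 0.064 = 0.016, 1/4 · 0.343 = 0.08575, 1/4 · 0.729 = 0.18225; with total 0.286.
By Bayes' rule, P(r = 9 | data) = (0.18225) / (0.286) = 0.63724.

0.6372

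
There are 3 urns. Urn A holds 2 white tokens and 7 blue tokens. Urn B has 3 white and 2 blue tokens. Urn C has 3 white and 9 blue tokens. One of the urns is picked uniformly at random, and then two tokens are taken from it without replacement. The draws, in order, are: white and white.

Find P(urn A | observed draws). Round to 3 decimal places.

Compute the likelihood of the observed sequence for each case: P(data | urn A) = (2/9)(1/8) = 0.027778; P(data | urn B) = (3/5)(2/4) = 0.3; P(data | urn C) = (3/12)(2/11) = 0.045455.
The prior-weighted likelihoods are 1/3 · 0.027778 = 0.0092593, 1/3 · 0.3 = 0.1, 1/3 · 0.045455 = 0.015152; these sum to 0.12441.
So P(urn A | data) = (0.0092593) / (0.12441) = 0.074425.

0.074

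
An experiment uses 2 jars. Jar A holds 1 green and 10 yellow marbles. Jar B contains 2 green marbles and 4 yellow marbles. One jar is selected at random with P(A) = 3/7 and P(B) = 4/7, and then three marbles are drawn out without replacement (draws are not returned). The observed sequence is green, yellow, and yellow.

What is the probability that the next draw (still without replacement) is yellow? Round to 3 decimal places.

0.751

Compute the likelihood of the observed sequence for each case: P(data | jar A) = (1/11)(10/10)(9/9) = 1/11; P(data | jar B) = (2/6)(4/5)(3/4) = 1/5.
Multiplying each by its prior: 3/7 · 1/11 = 3/77, 4/7 · 1/5 = 4/35; these sum to 59/385.
Dividing through by the total gives posterior P(jar A | data) = 15/59, P(jar B | data) = 44/59.
So P(yellow next | data) = Σ P(yellow next | H) P(H | data) = (1)(15/59) + (2/3)(44/59) = 133/177.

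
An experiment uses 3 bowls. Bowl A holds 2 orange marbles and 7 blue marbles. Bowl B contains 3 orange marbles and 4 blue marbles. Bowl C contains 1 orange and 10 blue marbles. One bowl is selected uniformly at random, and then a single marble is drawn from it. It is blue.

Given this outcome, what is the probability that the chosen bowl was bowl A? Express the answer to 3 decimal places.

Under each hypothesis, the probability of this draw is: P(data | bowl A) = (7/9) = 0.77778; P(data | bowl B) = (4/7) = 0.57143; P(data | bowl C) = (10/11) = 0.90909.
Weighting by the prior gives 1/3 · 0.77778 = 0.25926, 1/3 · 0.57143 = 0.19048, 1/3 · 0.90909 = 0.30303; summing to 0.75277.
So P(bowl A | data) = (0.25926) / (0.75277) = 0.34441.

0.344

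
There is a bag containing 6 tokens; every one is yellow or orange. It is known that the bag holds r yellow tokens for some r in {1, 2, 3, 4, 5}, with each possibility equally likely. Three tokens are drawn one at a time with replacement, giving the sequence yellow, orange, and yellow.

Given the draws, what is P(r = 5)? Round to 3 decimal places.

Under each hypothesis, the probability of the observed sequence is: P(data | r = 1) = (1/6)(5/6)(1/6) = 5/216; P(data | r = 2) = (2/6)(4/6)(2/6) = 2/27; P(data | r = 3) = (3/6)(3/6)(3/6) = 1/8; P(data | r = 4) = (4/6)(2/6)(4/6) = 4/27; P(data | r = 5) = (5/6)(1/6)(5/6) = 25/216.
The prior-weighted likelihoods are 1/5 · 5/216 = 1/216, 1/5 · 2/27 = 2/135, 1/5 · 1/8 = 1/40, 1/5 · 4/27 = 4/135, 1/5 · 25/216 = 5/216; with total 7/72.
By Bayes' rule, P(r = 5 | data) = (5/216) / (7/72) = 5/21.

0.238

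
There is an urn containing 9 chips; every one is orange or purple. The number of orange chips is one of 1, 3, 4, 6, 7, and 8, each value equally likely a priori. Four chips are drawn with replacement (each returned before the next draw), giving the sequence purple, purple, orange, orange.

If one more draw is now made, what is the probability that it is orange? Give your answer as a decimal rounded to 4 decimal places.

For each hypothesis, P(data | H) works out to: P(data | r = 1) = (8/9)(8/9)(1/9)(1/9) = 0.0097546; P(data | r = 3) = (6/9)(6/9)(3/9)(3/9) = 0.049383; P(data | r = 4) = (5/9)(5/9)(4/9)(4/9) = 0.060966; P(data | r = 6) = (3/9)(3/9)(6/9)(6/9) = 0.049383; P(data | r = 7) = (2/9)(2/9)(7/9)(7/9) = 0.029873; P(data | r = 8) = (1/9)(1/9)(8/9)(8/9) = 0.0097546.
Multiplying each by its prior: 1/6 · 0.0097546 = 0.0016258, 1/6 · 0.049383 = 0.0082305, 1/6 · 0.060966 = 0.010161, 1/6 · 0.049383 = 0.0082305, 1/6 · 0.029873 = 0.0049789, 1/6 · 0.0097546 = 0.0016258; with total 0.034852.
Normalising, the posterior is P(r = 1 | data) = 0.046647, P(r = 3 | data) = 0.23615, P(r = 4 | data) = 0.29155, P(r = 6 | data) = 0.23615, P(r = 7 | data) = 0.14286, P(r = 8 | data) = 0.046647.
Averaging over the posterior, P(orange next | data) = (1/9)(0.046647) + (1/3)(0.23615) + (4/9)(0.29155) + (2/3)(0.23615) + (7/9)(0.14286) + (8/9)(0.046647) = 0.52349.

0.5235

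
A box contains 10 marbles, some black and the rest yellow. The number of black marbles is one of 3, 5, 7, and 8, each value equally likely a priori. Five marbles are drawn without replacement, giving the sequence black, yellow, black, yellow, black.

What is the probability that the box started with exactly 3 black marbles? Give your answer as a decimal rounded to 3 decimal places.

0.074

For each hypothesis, P(data | H) works out to: P(data | r = 3) = (3/10)(7/9)(2/8)(6/7)(1/6) = 0.0083333; P(data | r = 5) = (5/10)(5/9)(4/8)(4/7)(3/6) = 0.039683; P(data | r = 7) = (7/10)(3/9)(6/8)(2/7)(5/6) = 0.041667; P(data | r = 8) = (8/10)(2/9)(7/8)(1/7)(6/6) = 0.022222.
Weighting by the prior gives 1/4 · 0.0083333 = 0.0020833, 1/4 · 0.039683 = 0.0099206, 1/4 · 0.041667 = 0.010417, 1/4 · 0.022222 = 0.0055556; with total 0.027976.
Hence P(r = 3 | data) = (0.0020833) / (0.027976) = 0.074468.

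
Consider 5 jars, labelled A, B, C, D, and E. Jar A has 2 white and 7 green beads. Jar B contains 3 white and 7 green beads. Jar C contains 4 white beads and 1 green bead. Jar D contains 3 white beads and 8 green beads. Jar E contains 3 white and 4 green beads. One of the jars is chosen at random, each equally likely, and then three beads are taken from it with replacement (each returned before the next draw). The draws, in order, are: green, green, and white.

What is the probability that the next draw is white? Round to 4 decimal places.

0.3328

The likelihood of the observed sequence under each hypothesis: P(data | jar A) = (7/9)(7/9)(2/9) = 0.13443; P(data | jar B) = (7/10)(7/10)(3/10) = 0.147; P(data | jar C) = (1/5)(1/5)(4/5) = 0.032; P(data | jar D) = (8/11)(8/11)(3/11) = 0.14425; P(data | jar E) = (4/7)(4/7)(3/7) = 0.13994.
Multiplying each by its prior: 1/5 · 0.13443 = 0.026886, 1/5 · 0.147 = 0.0294, 1/5 · 0.032 = 0.0064, 1/5 · 0.14425 = 0.02885, 1/5 · 0.13994 = 0.027988; these sum to 0.11952.
Normalising, the posterior is P(jar A | data) = 0.22494, P(jar B | data) = 0.24597, P(jar C | data) = 0.053545, P(jar D | data) = 0.24138, P(jar E | data) = 0.23416.
So P(white next | data) = Σ P(white next | H) P(H | data) = (2/9)(0.22494) + (3/10)(0.24597) + (4/5)(0.053545) + (3/11)(0.24138) + (3/7)(0.23416) = 0.3328.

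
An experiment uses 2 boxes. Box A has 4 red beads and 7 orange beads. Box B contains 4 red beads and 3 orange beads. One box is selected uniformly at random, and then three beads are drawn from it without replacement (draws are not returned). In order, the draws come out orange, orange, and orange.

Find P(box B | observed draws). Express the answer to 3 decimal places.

0.119

For each hypothesis, P(data | H) works out to: P(data | box A) = (7/11)(6/10)(5/9) = 0.21212; P(data | box B) = (3/7)(2/6)(1/5) = 0.028571.
The prior-weighted likelihoods are 1/2 · 0.21212 = 0.10606, 1/2 · 0.028571 = 0.014286; summing to 0.12035.
By Bayes' rule, P(box B | data) = (0.014286) / (0.12035) = 0.11871.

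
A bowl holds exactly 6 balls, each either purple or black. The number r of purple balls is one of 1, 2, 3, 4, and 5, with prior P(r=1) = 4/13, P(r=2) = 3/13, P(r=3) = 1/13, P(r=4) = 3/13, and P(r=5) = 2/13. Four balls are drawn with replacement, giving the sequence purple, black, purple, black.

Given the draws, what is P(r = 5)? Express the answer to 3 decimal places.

Compute the likelihood of the observed sequence for each case: P(data | r = 1) = (1/6)(5/6)(1/6)(5/6) = 0.01929; P(data | r = 2) = (2/6)(4/6)(2/6)(4/6) = 0.049383; P(data | r = 3) = (3/6)(3/6)(3/6)(3/6) = 0.0625; P(data | r = 4) = (4/6)(2/6)(4/6)(2/6) = 0.049383; P(data | r = 5) = (5/6)(1/6)(5/6)(1/6) = 0.01929.
The prior-weighted likelihoods are 4/13 · 0.01929 = 0.0059354, 3/13 · 0.049383 = 0.011396, 1/13 · 0.0625 = 0.0048077, 3/13 · 0.049383 = 0.011396, 2/13 · 0.01929 = 0.0029677; with total 0.036503.
Therefore the posterior P(r = 5 | data) = (0.0029677) / (0.036503) = 0.081301.

0.081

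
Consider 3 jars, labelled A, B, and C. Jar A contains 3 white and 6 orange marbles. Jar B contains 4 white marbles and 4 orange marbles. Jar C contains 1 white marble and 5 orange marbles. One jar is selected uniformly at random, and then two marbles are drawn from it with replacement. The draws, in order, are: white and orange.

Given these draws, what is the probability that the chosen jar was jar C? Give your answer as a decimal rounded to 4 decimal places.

Compute the likelihood of the observed sequence for each case: P(data | jar A) = (3/9)(6/9) = 2/9; P(data | jar B) = (4/8)(4/8) = 1/4; P(data | jar C) = (1/6)(5/6) = 5/36.
The prior-weighted likelihoods are 1/3 · 2/9 = 2/27, 1/3 · 1/4 = 1/12, 1/3 · 5/36 = 5/108; with total 11/54.
Hence P(jar C | data) = (5/108) / (11/54) = 5/22.

0.2273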